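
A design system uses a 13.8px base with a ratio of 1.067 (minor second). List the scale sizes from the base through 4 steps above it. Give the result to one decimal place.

Step 0: 13.8px
Step 1: 13.8 × 1.067 = 14.7
Step 2: 13.8 × 1.067² = 15.7
Step 3: 13.8 × 1.067³ = 16.8
Step 4: 13.8 × 1.067⁴ = 17.9

13.8px, 14.7px, 15.7px, 16.8px, 17.9px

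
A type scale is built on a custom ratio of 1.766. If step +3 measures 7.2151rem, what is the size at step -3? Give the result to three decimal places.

7.2151 ÷ 1.766⁶ = 7.2151 ÷ 30.33501 ≈ 0.238

0.238rem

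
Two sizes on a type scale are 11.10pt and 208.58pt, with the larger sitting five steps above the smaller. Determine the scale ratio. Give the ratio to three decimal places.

r⁵ = 208.58 / 11.10, so r = (208.58/11.10)^(1/5).
r = 18.7910^(1/5) ≈ 1.7980

1.798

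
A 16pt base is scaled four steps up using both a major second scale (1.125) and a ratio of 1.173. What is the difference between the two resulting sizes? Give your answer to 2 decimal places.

4.66pt

Major second: 16.0 × 1.125⁴ = 25.6289pt
At 1.173: 16.0 × 1.173⁴ = 30.2909pt
Difference: 30.2909 − 25.6289 = 4.6620pt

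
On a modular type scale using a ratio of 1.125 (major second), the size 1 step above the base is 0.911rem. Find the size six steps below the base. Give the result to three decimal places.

0.911 ÷ 1.125⁷ = 0.911 ÷ 2.28070 ≈ 0.399

0.399rem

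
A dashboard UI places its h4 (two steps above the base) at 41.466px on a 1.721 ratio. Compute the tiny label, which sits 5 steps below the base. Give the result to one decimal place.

Moving from step +2 to step -5 is 7 steps down, so divide by r⁷.
41.466 ÷ 1.721⁷ = 41.466 ÷ 44.71632 ≈ 0.927

0.9px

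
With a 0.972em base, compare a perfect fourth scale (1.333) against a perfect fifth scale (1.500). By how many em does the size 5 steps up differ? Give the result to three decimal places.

3.290em

Perfect fourth: 0.972 × 1.333⁵ = 4.09088em
Perfect fifth: 0.972 × 1.500⁵ = 7.38112em
Difference: 7.38112 − 4.09088 = 3.29024em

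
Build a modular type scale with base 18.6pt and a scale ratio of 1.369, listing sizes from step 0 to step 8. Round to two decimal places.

Step 0: 18.6pt
Step 1: 18.6 × 1.369 = 25.46
Step 2: 18.6 × 1.369² = 34.86
Step 3: 18.6 × 1.369³ = 47.72
Step 4: 18.6 × 1.369⁴ = 65.33
Step 5: 18.6 × 1.369⁵ = 89.44
Step 6: 18.6 × 1.369⁶ = 122.44
Step 7: 18.6 × 1.369⁷ = 167.62
Step 8: 18.6 × 1.369⁸ = 229.48

18.60pt, 25.46pt, 34.86pt, 47.72pt, 65.33pt, 89.44pt, 122.44pt, 167.62pt, 229.48pt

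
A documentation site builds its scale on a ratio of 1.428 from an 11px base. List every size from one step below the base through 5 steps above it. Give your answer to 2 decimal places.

Step -1: 11.0 ÷ 1.428 = 7.70
Step 0: 11px
Step 1: 11.0 × 1.428 = 15.71
Step 2: 11.0 × 1.428² = 22.43
Step 3: 11.0 × 1.428³ = 32.03
Step 4: 11.0 × 1.428⁴ = 45.74
Step 5: 11.0 × 1.428⁵ = 65.32

7.70px, 11.00px, 15.71px, 22.43px, 32.03px, 45.74px, 65.32px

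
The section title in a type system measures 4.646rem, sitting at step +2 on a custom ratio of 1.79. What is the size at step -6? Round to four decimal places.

0.0441rem

Moving from step +2 to step -6 is 8 steps down, so divide by r⁸.
4.646 ÷ 1.79⁸ = 4.646 ÷ 105.39603 ≈ 0.0441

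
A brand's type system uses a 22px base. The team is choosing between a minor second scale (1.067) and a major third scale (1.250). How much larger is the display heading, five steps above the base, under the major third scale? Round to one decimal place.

Minor second: 22.0 × 1.067⁵ = 30.426px
Major third: 22.0 × 1.250⁵ = 67.139px
Difference: 67.139 − 30.426 = 36.713px

36.7px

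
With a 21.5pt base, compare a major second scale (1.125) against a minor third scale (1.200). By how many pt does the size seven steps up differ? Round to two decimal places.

Major second: 21.5 × 1.125⁷ = 49.0350pt
Minor third: 21.5 × 1.200⁷ = 77.0384pt
Difference: 77.0384 − 49.0350 = 28.0034pt

28.00pt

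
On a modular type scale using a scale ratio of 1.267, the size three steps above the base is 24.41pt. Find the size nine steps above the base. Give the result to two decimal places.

100.98pt

24.41 × 1.267⁶ = 24.41 × 4.13675 ≈ 100.978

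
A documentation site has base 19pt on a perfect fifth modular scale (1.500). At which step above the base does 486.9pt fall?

1.500ⁿ = 486.9 / 19 = 25.6263
n = ln(25.6263) / ln(1.500) = 3.2436 / 0.4055 ≈ 8.00

8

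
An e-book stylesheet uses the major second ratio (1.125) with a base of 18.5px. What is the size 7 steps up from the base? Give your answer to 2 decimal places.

42.19px

Every step multiplies by the scale ratio.
18.5 × 1.125⁷ = 18.5 × 2.28070 ≈ 42.19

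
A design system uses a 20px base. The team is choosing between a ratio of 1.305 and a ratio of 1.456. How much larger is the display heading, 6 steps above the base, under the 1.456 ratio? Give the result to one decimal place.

91.8px

At 1.305: 20.0 × 1.305⁶ = 98.785px
At 1.456: 20.0 × 1.456⁶ = 190.545px
Difference: 190.545 − 98.785 = 91.760px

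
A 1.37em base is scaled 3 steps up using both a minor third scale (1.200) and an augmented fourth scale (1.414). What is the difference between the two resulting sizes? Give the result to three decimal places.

Minor third: 1.37 × 1.200³ = 2.36736em
Augmented fourth: 1.37 × 1.414³ = 3.87319em
Difference: 3.87319 − 2.36736 = 1.50583em

1.506em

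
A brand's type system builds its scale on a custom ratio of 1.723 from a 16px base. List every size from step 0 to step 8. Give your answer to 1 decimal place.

Step 0: 16px
Step 1: 16.0 × 1.723 = 27.6
Step 2: 16.0 × 1.723² = 47.5
Step 3: 16.0 × 1.723³ = 81.8
Step 4: 16.0 × 1.723⁴ = 141.0
Step 5: 16.0 × 1.723⁵ = 243.0
Step 6: 16.0 × 1.723⁶ = 418.6
Step 7: 16.0 × 1.723⁷ = 721.3
Step 8: 16.0 × 1.723⁸ = 1242.8

16.0px, 27.6px, 47.5px, 81.8px, 141.0px, 243.0px, 418.6px, 721.3px, 1242.8px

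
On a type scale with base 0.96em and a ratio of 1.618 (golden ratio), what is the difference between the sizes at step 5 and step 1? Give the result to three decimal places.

Step 1: 0.96 × 1.618 = 1.55328em
Step 5: 0.96 × 1.618⁵ = 10.64544em
Difference: 10.64544 − 1.55328 = 9.09216em

9.092em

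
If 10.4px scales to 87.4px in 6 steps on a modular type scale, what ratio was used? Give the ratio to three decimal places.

1.426

r⁶ = 87.4 / 10.4, so r = (87.4/10.4)^(1/6).
r = 8.4038^(1/6) ≈ 1.4259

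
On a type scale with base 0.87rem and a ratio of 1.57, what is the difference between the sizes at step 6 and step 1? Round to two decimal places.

11.66rem

Step 1: 0.87 × 1.57 = 1.3659rem
Step 6: 0.87 × 1.57⁶ = 13.0292rem
Difference: 13.0292 − 1.3659 = 11.6633rem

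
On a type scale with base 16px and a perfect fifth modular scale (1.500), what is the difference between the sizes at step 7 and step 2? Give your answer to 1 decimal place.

237.4px

Step 2: 16.0 × 1.500² = 36.000px
Step 7: 16.0 × 1.500⁷ = 273.375px
Difference: 273.375 − 36.000 = 237.375px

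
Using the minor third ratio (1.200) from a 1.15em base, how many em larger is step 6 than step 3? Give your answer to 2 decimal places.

Step 3: 1.15 × 1.200³ = 1.9872em
Step 6: 1.15 × 1.200⁶ = 3.4339em
Difference: 3.4339 − 1.9872 = 1.4467em

1.45em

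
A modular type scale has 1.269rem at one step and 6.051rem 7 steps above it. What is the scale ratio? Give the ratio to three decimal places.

1.250

r⁷ = 6.051 / 1.269, so r = (6.051/1.269)^(1/7).
r = 4.7683^(1/7) ≈ 1.2500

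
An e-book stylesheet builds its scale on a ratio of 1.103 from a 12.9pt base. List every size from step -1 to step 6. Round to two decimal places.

Step -1: 12.9 ÷ 1.103 = 11.70
Step 0: 12.9pt
Step 1: 12.9 × 1.103 = 14.23
Step 2: 12.9 × 1.103² = 15.69
Step 3: 12.9 × 1.103³ = 17.31
Step 4: 12.9 × 1.103⁴ = 19.09
Step 5: 12.9 × 1.103⁵ = 21.06
Step 6: 12.9 × 1.103⁶ = 23.23

11.70pt, 12.90pt, 14.23pt, 15.69pt, 17.31pt, 19.09pt, 21.06pt, 23.23pt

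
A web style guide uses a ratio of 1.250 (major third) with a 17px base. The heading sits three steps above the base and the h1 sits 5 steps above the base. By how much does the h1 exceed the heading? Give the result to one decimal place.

18.7px

Step 3: 17.0 × 1.250³ = 33.203px
Step 5: 17.0 × 1.250⁵ = 51.880px
Difference: 51.880 − 33.203 = 18.677px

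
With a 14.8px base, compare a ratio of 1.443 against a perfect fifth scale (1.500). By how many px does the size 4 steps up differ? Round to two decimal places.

At 1.443: 14.8 × 1.443⁴ = 64.1693px
Perfect fifth: 14.8 × 1.500⁴ = 74.9250px
Difference: 74.9250 − 64.1693 = 10.7557px

10.76px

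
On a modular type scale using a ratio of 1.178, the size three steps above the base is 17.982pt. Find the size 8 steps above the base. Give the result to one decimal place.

40.8pt

17.982 × 1.178⁵ = 17.982 × 2.26844 ≈ 40.791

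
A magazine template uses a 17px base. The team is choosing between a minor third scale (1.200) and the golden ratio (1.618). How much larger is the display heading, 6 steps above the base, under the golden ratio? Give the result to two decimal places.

Minor third: 17.0 × 1.200⁶ = 50.7617px
Golden ratio: 17.0 × 1.618⁶ = 305.0142px
Difference: 305.0142 − 50.7617 = 254.2525px

254.25px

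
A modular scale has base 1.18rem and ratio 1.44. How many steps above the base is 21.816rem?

8

1.44ⁿ = 21.816 / 1.18 = 18.4881
n = ln(18.4881) / ln(1.44) = 2.9171 / 0.3646 ≈ 8.00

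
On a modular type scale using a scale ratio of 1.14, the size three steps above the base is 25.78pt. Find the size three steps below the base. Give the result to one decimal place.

25.78 ÷ 1.14⁶ = 25.78 ÷ 2.19497 ≈ 11.745

11.7pt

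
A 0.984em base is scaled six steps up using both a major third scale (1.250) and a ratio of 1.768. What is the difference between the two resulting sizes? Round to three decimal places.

26.299em

Major third: 0.984 × 1.250⁶ = 3.75366em
At 1.768: 0.984 × 1.768⁶ = 30.05306em
Difference: 30.05306 − 3.75366 = 26.29940em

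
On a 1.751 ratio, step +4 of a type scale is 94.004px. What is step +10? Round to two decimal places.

The gap is 10 − (4) = 6 steps, so the factor is 1.751^6.
94.004 × 1.751⁶ = 94.004 × 28.82152 ≈ 2709.338

2709.34px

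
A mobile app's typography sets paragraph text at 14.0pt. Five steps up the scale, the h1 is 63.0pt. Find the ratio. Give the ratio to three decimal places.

The ratio satisfies 14.0 × r⁵ = 63.0, so r = (63.0 / 14.0)^(1/5).
r = 4.5000^(1/5) ≈ 1.3510

1.351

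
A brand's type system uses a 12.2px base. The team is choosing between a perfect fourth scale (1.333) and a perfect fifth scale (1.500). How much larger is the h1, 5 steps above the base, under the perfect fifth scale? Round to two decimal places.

Perfect fourth: 12.2 × 1.333⁵ = 51.3465px
Perfect fifth: 12.2 × 1.500⁵ = 92.6437px
Difference: 92.6437 − 51.3465 = 41.2972px

41.30px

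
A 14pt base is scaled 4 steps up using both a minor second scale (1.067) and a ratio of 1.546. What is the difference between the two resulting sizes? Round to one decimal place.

Minor second: 14.0 × 1.067⁴ = 18.146pt
At 1.546: 14.0 × 1.546⁴ = 79.977pt
Difference: 79.977 − 18.146 = 61.831pt

61.8pt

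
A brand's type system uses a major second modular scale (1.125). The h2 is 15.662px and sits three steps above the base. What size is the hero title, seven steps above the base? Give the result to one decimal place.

15.662 × 1.125⁴ = 15.662 × 1.60181 ≈ 25.087

25.1px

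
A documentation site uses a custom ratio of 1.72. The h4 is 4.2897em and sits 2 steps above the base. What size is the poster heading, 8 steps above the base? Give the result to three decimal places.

111.070em

4.2897 × 1.72⁶ = 4.2897 × 25.89230 ≈ 111.070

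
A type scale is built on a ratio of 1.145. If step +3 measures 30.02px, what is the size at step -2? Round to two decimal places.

15.25px

The gap is -2 − (3) = -5 steps, so the factor is 1.145^-5.
30.02 ÷ 1.145⁵ = 30.02 ÷ 1.96801 ≈ 15.254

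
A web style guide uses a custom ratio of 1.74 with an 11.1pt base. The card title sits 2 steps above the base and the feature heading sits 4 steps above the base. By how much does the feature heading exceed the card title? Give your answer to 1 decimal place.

Step 2: 11.1 × 1.74² = 33.606pt
Step 4: 11.1 × 1.74⁴ = 101.747pt
Difference: 101.747 − 33.606 = 68.141pt

68.1pt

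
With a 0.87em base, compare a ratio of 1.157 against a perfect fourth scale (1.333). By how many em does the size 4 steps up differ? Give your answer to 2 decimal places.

At 1.157: 0.87 × 1.157⁴ = 1.5590em
Perfect fourth: 0.87 × 1.333⁴ = 2.7469em
Difference: 2.7469 − 1.5590 = 1.1879em

1.19em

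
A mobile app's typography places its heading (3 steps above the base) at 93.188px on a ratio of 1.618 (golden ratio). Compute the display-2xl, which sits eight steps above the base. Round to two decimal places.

93.188 × 1.618⁵ = 93.188 × 11.08901 ≈ 1033.362

1033.36px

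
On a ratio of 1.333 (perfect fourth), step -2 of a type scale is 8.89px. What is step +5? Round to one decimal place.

66.5px

8.89 × 1.333⁷ = 8.89 × 7.47844 ≈ 66.483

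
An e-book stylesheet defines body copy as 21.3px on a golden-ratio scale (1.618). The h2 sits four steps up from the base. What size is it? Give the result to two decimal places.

21.3 × 1.618⁴ = 21.3 × 6.85353 ≈ 145.98

145.98px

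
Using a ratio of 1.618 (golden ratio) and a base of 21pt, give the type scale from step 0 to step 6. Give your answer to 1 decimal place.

Step 0: 21pt
Step 1: 21.0 × 1.618 = 34.0
Step 2: 21.0 × 1.618² = 55.0
Step 3: 21.0 × 1.618³ = 89.0
Step 4: 21.0 × 1.618⁴ = 143.9
Step 5: 21.0 × 1.618⁵ = 232.9
Step 6: 21.0 × 1.618⁶ = 376.8

21.0pt, 34.0pt, 55.0pt, 89.0pt, 143.9pt, 232.9pt, 376.8pt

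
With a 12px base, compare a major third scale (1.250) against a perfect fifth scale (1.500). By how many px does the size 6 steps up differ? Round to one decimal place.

Major third: 12.0 × 1.250⁶ = 45.776px
Perfect fifth: 12.0 × 1.500⁶ = 136.688px
Difference: 136.688 − 45.776 = 90.912px

90.9px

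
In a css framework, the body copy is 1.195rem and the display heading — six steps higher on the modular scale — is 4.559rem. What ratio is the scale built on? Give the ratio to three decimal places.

1.250

r⁶ = 4.559 / 1.195, so r = (4.559/1.195)^(1/6).
r = 3.8151^(1/6) ≈ 1.2500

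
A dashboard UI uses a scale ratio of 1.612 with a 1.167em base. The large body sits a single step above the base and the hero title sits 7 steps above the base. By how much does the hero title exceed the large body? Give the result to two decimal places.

Step 1: 1.167 × 1.612 = 1.8812em
Step 7: 1.167 × 1.612⁷ = 33.0085em
Difference: 33.0085 − 1.8812 = 31.1273em

31.13em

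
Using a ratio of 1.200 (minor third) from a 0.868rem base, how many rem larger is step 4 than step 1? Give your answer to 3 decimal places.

0.758rem

Step 1: 0.868 × 1.200 = 1.04160rem
Step 4: 0.868 × 1.200⁴ = 1.79988rem
Difference: 1.79988 − 1.04160 = 0.75828rem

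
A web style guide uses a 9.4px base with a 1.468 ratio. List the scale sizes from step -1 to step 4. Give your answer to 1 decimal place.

Step -1: 9.4 ÷ 1.468 = 6.4
Step 0: 9.4px
Step 1: 9.4 × 1.468 = 13.8
Step 2: 9.4 × 1.468² = 20.3
Step 3: 9.4 × 1.468³ = 29.7
Step 4: 9.4 × 1.468⁴ = 43.7

6.4px, 9.4px, 13.8px, 20.3px, 29.7px, 43.7px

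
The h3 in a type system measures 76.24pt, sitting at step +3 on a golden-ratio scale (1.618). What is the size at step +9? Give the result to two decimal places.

1367.90pt

The gap is 9 − (3) = 6 steps, so the factor is 1.618^6.
76.24 × 1.618⁶ = 76.24 × 17.94201 ≈ 1367.899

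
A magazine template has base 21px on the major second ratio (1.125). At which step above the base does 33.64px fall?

4

1.125ⁿ = 33.64 / 21 = 1.6019
n = ln(1.6019) / ln(1.125) = 0.4712 / 0.1178 ≈ 4.00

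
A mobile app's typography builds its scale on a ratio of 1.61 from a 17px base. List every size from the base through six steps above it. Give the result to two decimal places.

Step 0: 17px
Step 1: 17.0 × 1.61 = 27.37
Step 2: 17.0 × 1.61² = 44.07
Step 3: 17.0 × 1.61³ = 70.95
Step 4: 17.0 × 1.61⁴ = 114.22
Step 5: 17.0 × 1.61⁵ = 183.90
Step 6: 17.0 × 1.61⁶ = 296.08

17.00px, 27.37px, 44.07px, 70.95px, 114.22px, 183.90px, 296.08px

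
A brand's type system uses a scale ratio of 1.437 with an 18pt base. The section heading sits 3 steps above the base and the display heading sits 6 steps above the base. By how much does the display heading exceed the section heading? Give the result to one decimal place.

105.1pt

Step 3: 18.0 × 1.437³ = 53.412pt
Step 6: 18.0 × 1.437⁶ = 158.494pt
Difference: 158.494 − 53.412 = 105.082pt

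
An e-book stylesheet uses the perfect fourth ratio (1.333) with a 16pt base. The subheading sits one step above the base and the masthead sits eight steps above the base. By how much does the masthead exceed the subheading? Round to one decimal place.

138.2pt

Step 1: 16.0 × 1.333 = 21.328pt
Step 8: 16.0 × 1.333⁸ = 159.500pt
Difference: 159.500 − 21.328 = 138.172pt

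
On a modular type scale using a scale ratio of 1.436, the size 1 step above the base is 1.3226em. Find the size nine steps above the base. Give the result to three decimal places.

Moving from step +1 to step +9 is 8 steps up, so multiply by r⁸.
1.3226 × 1.436⁸ = 1.3226 × 18.08154 ≈ 23.915

23.915em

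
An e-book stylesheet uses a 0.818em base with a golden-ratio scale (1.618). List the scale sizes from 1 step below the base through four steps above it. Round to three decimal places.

Step -1: 0.818 ÷ 1.618 = 0.506
Step 0: 0.818em
Step 1: 0.818 × 1.618 = 1.324
Step 2: 0.818 × 1.618² = 2.141
Step 3: 0.818 × 1.618³ = 3.465
Step 4: 0.818 × 1.618⁴ = 5.606

0.506em, 0.818em, 1.324em, 2.141em, 3.465em, 5.606em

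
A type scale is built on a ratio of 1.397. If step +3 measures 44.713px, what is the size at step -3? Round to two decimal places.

6.02px

44.713 ÷ 1.397⁶ = 44.713 ÷ 7.43324 ≈ 6.015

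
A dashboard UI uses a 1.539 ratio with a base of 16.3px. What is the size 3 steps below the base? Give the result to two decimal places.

4.47px

16.3 ÷ 1.539³ = 16.3 ÷ 3.64515 ≈ 4.47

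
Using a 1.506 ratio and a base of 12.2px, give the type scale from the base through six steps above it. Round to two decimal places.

Step 0: 12.2px
Step 1: 12.2 × 1.506 = 18.37
Step 2: 12.2 × 1.506² = 27.67
Step 3: 12.2 × 1.506³ = 41.67
Step 4: 12.2 × 1.506⁴ = 62.76
Step 5: 12.2 × 1.506⁵ = 94.51
Step 6: 12.2 × 1.506⁶ = 142.33

12.20px, 18.37px, 27.67px, 41.67px, 62.76px, 94.51px, 142.33px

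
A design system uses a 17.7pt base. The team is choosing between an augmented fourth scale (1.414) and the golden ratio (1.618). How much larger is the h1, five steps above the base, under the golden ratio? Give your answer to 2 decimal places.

Augmented fourth: 17.7 × 1.414⁵ = 100.0507pt
Golden ratio: 17.7 × 1.618⁵ = 196.2754pt
Difference: 196.2754 − 100.0507 = 96.2247pt

96.22pt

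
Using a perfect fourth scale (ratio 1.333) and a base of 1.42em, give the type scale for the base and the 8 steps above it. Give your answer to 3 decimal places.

1.420em, 1.893em, 2.523em, 3.363em, 4.483em, 5.976em, 7.967em, 10.619em, 14.156em

Step 0: 1.42em
Step 1: 1.42 × 1.333 = 1.893
Step 2: 1.42 × 1.333² = 2.523
Step 3: 1.42 × 1.333³ = 3.363
Step 4: 1.42 × 1.333⁴ = 4.483
Step 5: 1.42 × 1.333⁵ = 5.976
Step 6: 1.42 × 1.333⁶ = 7.967
Step 7: 1.42 × 1.333⁷ = 10.619
Step 8: 1.42 × 1.333⁸ = 14.156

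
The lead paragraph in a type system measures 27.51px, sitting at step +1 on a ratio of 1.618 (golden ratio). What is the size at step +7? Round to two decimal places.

27.51 × 1.618⁶ = 27.51 × 17.94201 ≈ 493.585

493.58px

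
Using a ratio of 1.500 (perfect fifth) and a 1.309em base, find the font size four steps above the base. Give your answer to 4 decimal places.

6.6268em

1.309 × 1.500⁴ = 1.309 × 5.06250 ≈ 6.6268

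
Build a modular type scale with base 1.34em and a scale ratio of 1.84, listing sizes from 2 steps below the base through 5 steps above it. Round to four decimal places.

0.3958em, 0.7283em, 1.3400em, 2.4656em, 4.5367em, 8.3475em, 15.3595em, 28.2614em

Step -2: 1.34 ÷ 1.84² = 0.3958
Step -1: 1.34 ÷ 1.84 = 0.7283
Step 0: 1.34em
Step 1: 1.34 × 1.84 = 2.4656
Step 2: 1.34 × 1.84² = 4.5367
Step 3: 1.34 × 1.84³ = 8.3475
Step 4: 1.34 × 1.84⁴ = 15.3595
Step 5: 1.34 × 1.84⁵ = 28.2614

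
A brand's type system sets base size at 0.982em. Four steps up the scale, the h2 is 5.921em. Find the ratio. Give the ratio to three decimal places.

1.567

r⁴ = 5.921 / 0.982, so r = (5.921/0.982)^(1/4).
r = 6.0295^(1/4) ≈ 1.5670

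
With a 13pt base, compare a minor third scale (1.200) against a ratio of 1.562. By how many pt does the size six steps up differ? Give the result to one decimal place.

150.0pt

Minor third: 13.0 × 1.200⁶ = 38.818pt
At 1.562: 13.0 × 1.562⁶ = 188.812pt
Difference: 188.812 − 38.818 = 149.994pt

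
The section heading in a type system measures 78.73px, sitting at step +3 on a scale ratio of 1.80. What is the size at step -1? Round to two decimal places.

7.50px

The gap is -1 − (3) = -4 steps, so the factor is 1.80^-4.
78.73 ÷ 1.80⁴ = 78.73 ÷ 10.49760 ≈ 7.500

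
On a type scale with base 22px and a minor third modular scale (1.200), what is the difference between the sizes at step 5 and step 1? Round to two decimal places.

28.34px

Step 1: 22.0 × 1.200 = 26.4000px
Step 5: 22.0 × 1.200⁵ = 54.7430px
Difference: 54.7430 − 26.4000 = 28.3430px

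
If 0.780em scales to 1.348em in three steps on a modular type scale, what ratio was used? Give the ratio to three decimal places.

1.200

The ratio satisfies 0.780 × r³ = 1.348, so r = (1.348 / 0.780)^(1/3).
r = 1.7282^(1/3) ≈ 1.2000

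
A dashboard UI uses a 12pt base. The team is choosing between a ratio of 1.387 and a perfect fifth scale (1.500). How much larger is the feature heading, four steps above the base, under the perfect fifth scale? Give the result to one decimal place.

16.3pt

At 1.387: 12.0 × 1.387⁴ = 44.411pt
Perfect fifth: 12.0 × 1.500⁴ = 60.750pt
Difference: 60.750 − 44.411 = 16.339pt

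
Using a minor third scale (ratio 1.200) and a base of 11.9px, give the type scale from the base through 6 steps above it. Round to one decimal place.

11.9px, 14.3px, 17.1px, 20.6px, 24.7px, 29.6px, 35.5px

Step 0: 11.9px
Step 1: 11.9 × 1.200 = 14.3
Step 2: 11.9 × 1.200² = 17.1
Step 3: 11.9 × 1.200³ = 20.6
Step 4: 11.9 × 1.200⁴ = 24.7
Step 5: 11.9 × 1.200⁵ = 29.6
Step 6: 11.9 × 1.200⁶ = 35.5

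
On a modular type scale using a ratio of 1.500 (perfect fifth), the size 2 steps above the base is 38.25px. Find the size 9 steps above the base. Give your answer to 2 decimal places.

653.54px

38.25 × 1.500⁷ = 38.25 × 17.08594 ≈ 653.537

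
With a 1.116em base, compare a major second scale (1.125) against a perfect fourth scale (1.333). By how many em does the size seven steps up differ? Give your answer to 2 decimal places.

5.80em

Major second: 1.116 × 1.125⁷ = 2.5453em
Perfect fourth: 1.116 × 1.333⁷ = 8.3459em
Difference: 8.3459 − 2.5453 = 5.8006em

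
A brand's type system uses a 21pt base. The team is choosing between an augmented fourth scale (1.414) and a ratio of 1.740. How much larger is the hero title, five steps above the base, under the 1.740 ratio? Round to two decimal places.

216.23pt

Augmented fourth: 21.0 × 1.414⁵ = 118.7043pt
At 1.740: 21.0 × 1.740⁵ = 334.9389pt
Difference: 334.9389 − 118.7043 = 216.2346pt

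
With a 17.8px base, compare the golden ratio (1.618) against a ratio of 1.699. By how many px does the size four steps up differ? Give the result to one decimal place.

Golden ratio: 17.8 × 1.618⁴ = 121.993px
At 1.699: 17.8 × 1.699⁴ = 148.318px
Difference: 148.318 − 121.993 = 26.325px

26.3px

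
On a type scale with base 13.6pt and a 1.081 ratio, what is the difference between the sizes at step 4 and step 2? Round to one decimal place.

Step 2: 13.6 × 1.081² = 15.892pt
Step 4: 13.6 × 1.081⁴ = 18.571pt
Difference: 18.571 − 15.892 = 2.679pt

2.7pt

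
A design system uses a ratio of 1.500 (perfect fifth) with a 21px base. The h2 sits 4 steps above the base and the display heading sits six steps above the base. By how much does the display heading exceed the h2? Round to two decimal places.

Step 4: 21.0 × 1.500⁴ = 106.3125px
Step 6: 21.0 × 1.500⁶ = 239.2031px
Difference: 239.2031 − 106.3125 = 132.8906px

132.89px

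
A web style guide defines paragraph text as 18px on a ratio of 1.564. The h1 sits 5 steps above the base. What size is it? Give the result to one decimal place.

168.4px

18.0 × 1.564⁵ = 18.0 × 9.35802 ≈ 168.44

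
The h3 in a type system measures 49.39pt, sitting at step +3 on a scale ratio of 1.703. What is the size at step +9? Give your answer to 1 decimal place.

Moving from step +3 to step +9 is 6 steps up, so multiply by r⁶.
49.39 × 1.703⁶ = 49.39 × 24.39427 ≈ 1204.833

1204.8pt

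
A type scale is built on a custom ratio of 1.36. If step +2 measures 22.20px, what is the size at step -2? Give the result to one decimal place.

6.5px

22.20 ÷ 1.36⁴ = 22.20 ÷ 3.42102 ≈ 6.489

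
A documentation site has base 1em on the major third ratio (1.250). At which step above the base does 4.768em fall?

1.250ⁿ = 4.768 / 1 = 4.7680
n = ln(4.7680) / ln(1.250) = 1.5619 / 0.2231 ≈ 7.00

7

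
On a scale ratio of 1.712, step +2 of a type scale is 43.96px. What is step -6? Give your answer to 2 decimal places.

0.60px

43.96 ÷ 1.712⁸ = 43.96 ÷ 73.79553 ≈ 0.596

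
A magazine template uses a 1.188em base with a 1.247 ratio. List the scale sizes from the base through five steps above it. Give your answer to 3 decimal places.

Step 0: 1.188em
Step 1: 1.188 × 1.247 = 1.481
Step 2: 1.188 × 1.247² = 1.847
Step 3: 1.188 × 1.247³ = 2.304
Step 4: 1.188 × 1.247⁴ = 2.873
Step 5: 1.188 × 1.247⁵ = 3.582

1.188em, 1.481em, 1.847em, 2.304em, 2.873em, 3.582em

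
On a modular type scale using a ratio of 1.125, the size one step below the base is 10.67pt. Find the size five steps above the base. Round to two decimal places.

Moving from step -1 to step +5 is 6 steps up, so multiply by r⁶.
10.67 × 1.125⁶ = 10.67 × 2.02729 ≈ 21.631

21.63pt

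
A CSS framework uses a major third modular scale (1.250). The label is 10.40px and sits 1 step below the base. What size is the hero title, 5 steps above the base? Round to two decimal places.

The gap is 5 − (-1) = 6 steps, so the factor is 1.250^6.
10.40 × 1.250⁶ = 10.40 × 3.81470 ≈ 39.673

39.67px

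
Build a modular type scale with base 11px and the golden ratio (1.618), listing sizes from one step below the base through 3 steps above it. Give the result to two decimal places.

Step -1: 11.0 ÷ 1.618 = 6.80
Step 0: 11px
Step 1: 11.0 × 1.618 = 17.80
Step 2: 11.0 × 1.618² = 28.80
Step 3: 11.0 × 1.618³ = 46.59

6.80px, 11.00px, 17.80px, 28.80px, 46.59px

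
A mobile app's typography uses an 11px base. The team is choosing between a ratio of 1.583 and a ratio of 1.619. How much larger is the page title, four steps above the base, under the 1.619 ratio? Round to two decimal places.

At 1.583: 11.0 × 1.583⁴ = 69.0743px
At 1.619: 11.0 × 1.619⁴ = 75.5753px
Difference: 75.5753 − 69.0743 = 6.5010px

6.50px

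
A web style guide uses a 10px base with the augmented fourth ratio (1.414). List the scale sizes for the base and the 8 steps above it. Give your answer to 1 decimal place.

Step 0: 10px
Step 1: 10.0 × 1.414 = 14.1
Step 2: 10.0 × 1.414² = 20.0
Step 3: 10.0 × 1.414³ = 28.3
Step 4: 10.0 × 1.414⁴ = 40.0
Step 5: 10.0 × 1.414⁵ = 56.5
Step 6: 10.0 × 1.414⁶ = 79.9
Step 7: 10.0 × 1.414⁷ = 113.0
Step 8: 10.0 × 1.414⁸ = 159.8

10.0px, 14.1px, 20.0px, 28.3px, 40.0px, 56.5px, 79.9px, 113.0px, 159.8px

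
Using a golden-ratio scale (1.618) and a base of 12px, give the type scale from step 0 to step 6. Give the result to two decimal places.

Step 0: 12px
Step 1: 12.0 × 1.618 = 19.42
Step 2: 12.0 × 1.618² = 31.42
Step 3: 12.0 × 1.618³ = 50.83
Step 4: 12.0 × 1.618⁴ = 82.24
Step 5: 12.0 × 1.618⁵ = 133.07
Step 6: 12.0 × 1.618⁶ = 215.30

12.00px, 19.42px, 31.42px, 50.83px, 82.24px, 133.07px, 215.30px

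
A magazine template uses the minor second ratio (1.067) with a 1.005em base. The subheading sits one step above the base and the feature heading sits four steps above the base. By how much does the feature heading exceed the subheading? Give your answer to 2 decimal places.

Step 1: 1.005 × 1.067 = 1.0723em
Step 4: 1.005 × 1.067⁴ = 1.3026em
Difference: 1.3026 − 1.0723 = 0.2303em

0.23em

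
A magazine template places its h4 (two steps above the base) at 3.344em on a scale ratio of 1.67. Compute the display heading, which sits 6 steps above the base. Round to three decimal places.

Moving from step +2 to step +6 is 4 steps up, so multiply by r⁴.
3.344 × 1.67⁴ = 3.344 × 7.77796 ≈ 26.010

26.010em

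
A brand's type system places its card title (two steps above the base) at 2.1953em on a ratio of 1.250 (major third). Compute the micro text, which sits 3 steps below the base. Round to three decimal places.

0.719em

2.1953 ÷ 1.250⁵ = 2.1953 ÷ 3.05176 ≈ 0.719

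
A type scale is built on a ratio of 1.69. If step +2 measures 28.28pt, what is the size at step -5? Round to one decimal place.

Moving from step +2 to step -5 is 7 steps down, so divide by r⁷.
28.28 ÷ 1.69⁷ = 28.28 ÷ 39.37376 ≈ 0.718

0.7pt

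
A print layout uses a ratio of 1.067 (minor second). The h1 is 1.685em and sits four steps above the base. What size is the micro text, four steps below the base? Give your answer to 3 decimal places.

1.003em

1.685 ÷ 1.067⁸ = 1.685 ÷ 1.68002 ≈ 1.003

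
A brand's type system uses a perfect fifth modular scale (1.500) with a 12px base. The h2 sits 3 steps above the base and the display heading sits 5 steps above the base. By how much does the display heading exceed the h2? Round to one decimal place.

50.6px

Step 3: 12.0 × 1.500³ = 40.500px
Step 5: 12.0 × 1.500⁵ = 91.125px
Difference: 91.125 − 40.500 = 50.625px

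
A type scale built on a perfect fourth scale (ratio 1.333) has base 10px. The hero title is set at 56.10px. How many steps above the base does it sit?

6

1.333ⁿ = 56.10 / 10 = 5.6100
n = ln(5.6100) / ln(1.333) = 1.7246 / 0.2874 ≈ 6.00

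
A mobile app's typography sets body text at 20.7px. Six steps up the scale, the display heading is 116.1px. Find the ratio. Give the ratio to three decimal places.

1.333

r⁶ = 116.1 / 20.7, so r = (116.1/20.7)^(1/6).
r = 5.6087^(1/6) ≈ 1.3329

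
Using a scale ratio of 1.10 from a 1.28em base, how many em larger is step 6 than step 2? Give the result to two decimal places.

Step 2: 1.28 × 1.10² = 1.5488em
Step 6: 1.28 × 1.10⁶ = 2.2676em
Difference: 2.2676 − 1.5488 = 0.7188em

0.72em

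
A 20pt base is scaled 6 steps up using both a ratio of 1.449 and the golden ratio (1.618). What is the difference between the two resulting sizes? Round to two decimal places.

At 1.449: 20.0 × 1.449⁶ = 185.1144pt
Golden ratio: 20.0 × 1.618⁶ = 358.8402pt
Difference: 358.8402 − 185.1144 = 173.7258pt

173.73pt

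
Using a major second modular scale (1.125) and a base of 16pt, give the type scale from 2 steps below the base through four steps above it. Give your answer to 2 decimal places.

12.64pt, 14.22pt, 16.00pt, 18.00pt, 20.25pt, 22.78pt, 25.63pt

Step -2: 16.0 ÷ 1.125² = 12.64
Step -1: 16.0 ÷ 1.125 = 14.22
Step 0: 16pt
Step 1: 16.0 × 1.125 = 18.00
Step 2: 16.0 × 1.125² = 20.25
Step 3: 16.0 × 1.125³ = 22.78
Step 4: 16.0 × 1.125⁴ = 25.63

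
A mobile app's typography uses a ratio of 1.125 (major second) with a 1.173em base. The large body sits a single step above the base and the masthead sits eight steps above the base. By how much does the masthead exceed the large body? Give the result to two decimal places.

Step 1: 1.173 × 1.125 = 1.3196em
Step 8: 1.173 × 1.125⁸ = 3.0097em
Difference: 3.0097 − 1.3196 = 1.6901em

1.69em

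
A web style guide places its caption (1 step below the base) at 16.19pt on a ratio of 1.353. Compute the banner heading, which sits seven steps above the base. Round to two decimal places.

16.19 × 1.353⁸ = 16.19 × 11.23007 ≈ 181.815

181.81pt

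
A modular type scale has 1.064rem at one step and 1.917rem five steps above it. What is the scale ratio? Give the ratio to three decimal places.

r⁵ = 1.917 / 1.064, so r = (1.917/1.064)^(1/5).
r = 1.8017^(1/5) ≈ 1.1250

1.125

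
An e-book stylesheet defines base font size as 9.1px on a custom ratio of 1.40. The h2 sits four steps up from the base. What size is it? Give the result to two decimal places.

34.96px

Each step on a modular scale multiplies by the ratio, so the size n steps from the base is base × ratioⁿ.
9.1 × 1.40⁴ = 9.1 × 3.84160 ≈ 34.96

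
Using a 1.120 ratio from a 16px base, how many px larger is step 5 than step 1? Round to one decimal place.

10.3px

Step 1: 16.0 × 1.120 = 17.920px
Step 5: 16.0 × 1.120⁵ = 28.197px
Difference: 28.197 − 17.920 = 10.277px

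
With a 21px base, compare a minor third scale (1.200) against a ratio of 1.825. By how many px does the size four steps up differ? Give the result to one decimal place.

189.4px

Minor third: 21.0 × 1.200⁴ = 43.546px
At 1.825: 21.0 × 1.825⁴ = 232.954px
Difference: 232.954 − 43.546 = 189.408px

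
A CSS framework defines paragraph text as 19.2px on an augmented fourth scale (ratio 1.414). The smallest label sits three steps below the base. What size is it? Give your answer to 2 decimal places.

19.2 ÷ 1.414³ = 19.2 ÷ 2.82715 ≈ 6.79

6.79px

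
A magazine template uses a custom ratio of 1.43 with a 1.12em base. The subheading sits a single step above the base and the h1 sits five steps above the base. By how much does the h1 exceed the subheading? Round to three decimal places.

Step 1: 1.12 × 1.43 = 1.60160em
Step 5: 1.12 × 1.43⁵ = 6.69728em
Difference: 6.69728 − 1.60160 = 5.09568em

5.096em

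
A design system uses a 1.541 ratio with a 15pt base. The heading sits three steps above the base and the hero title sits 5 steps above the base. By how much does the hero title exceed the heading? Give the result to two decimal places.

Step 3: 15.0 × 1.541³ = 54.8908pt
Step 5: 15.0 × 1.541⁵ = 130.3480pt
Difference: 130.3480 − 54.8908 = 75.4572pt

75.46pt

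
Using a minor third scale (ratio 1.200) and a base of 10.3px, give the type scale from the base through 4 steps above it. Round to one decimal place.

Step 0: 10.3px
Step 1: 10.3 × 1.200 = 12.4
Step 2: 10.3 × 1.200² = 14.8
Step 3: 10.3 × 1.200³ = 17.8
Step 4: 10.3 × 1.200⁴ = 21.4

10.3px, 12.4px, 14.8px, 17.8px, 21.4px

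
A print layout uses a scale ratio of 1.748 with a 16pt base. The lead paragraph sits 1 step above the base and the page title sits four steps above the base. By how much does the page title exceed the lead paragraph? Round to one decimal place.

Step 1: 16.0 × 1.748 = 27.968pt
Step 4: 16.0 × 1.748⁴ = 149.378pt
Difference: 149.378 − 27.968 = 121.410pt

121.4pt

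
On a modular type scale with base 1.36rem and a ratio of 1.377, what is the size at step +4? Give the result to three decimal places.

4.890rem

1.36 × 1.377⁴ = 1.36 × 3.59531 ≈ 4.890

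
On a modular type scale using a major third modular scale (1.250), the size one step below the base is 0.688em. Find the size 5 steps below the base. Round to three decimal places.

The gap is -5 − (-1) = -4 steps, so the factor is 1.250^-4.
0.688 ÷ 1.250⁴ = 0.688 ÷ 2.44141 ≈ 0.282

0.282em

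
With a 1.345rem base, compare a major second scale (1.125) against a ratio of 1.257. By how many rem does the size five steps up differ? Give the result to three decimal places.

Major second: 1.345 × 1.125⁵ = 2.42373rem
At 1.257: 1.345 × 1.257⁵ = 4.22084rem
Difference: 4.22084 − 2.42373 = 1.79711rem

1.797rem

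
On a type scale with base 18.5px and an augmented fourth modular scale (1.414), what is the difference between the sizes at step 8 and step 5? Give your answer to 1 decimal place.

Step 5: 18.5 × 1.414⁵ = 104.573px
Step 8: 18.5 × 1.414⁸ = 295.643px
Difference: 295.643 − 104.573 = 191.070px

191.1px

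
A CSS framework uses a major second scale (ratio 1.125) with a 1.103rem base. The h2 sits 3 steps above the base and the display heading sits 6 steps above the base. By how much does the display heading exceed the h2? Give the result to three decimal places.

0.666rem

Step 3: 1.103 × 1.125³ = 1.57048rem
Step 6: 1.103 × 1.125⁶ = 2.23610rem
Difference: 2.23610 − 1.57048 = 0.66562rem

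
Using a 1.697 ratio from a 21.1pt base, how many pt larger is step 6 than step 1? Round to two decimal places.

Step 1: 21.1 × 1.697 = 35.8067pt
Step 6: 21.1 × 1.697⁶ = 503.9338pt
Difference: 503.9338 − 35.8067 = 468.1271pt

468.13pt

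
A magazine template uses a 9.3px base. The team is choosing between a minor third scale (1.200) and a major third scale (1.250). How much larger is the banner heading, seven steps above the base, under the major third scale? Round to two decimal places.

11.02px

Minor third: 9.3 × 1.200⁷ = 33.3236px
Major third: 9.3 × 1.250⁷ = 44.3459px
Difference: 44.3459 − 33.3236 = 11.0223px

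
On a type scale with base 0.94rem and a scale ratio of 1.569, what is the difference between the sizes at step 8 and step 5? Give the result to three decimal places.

Step 5: 0.94 × 1.569⁵ = 8.93805rem
Step 8: 0.94 × 1.569⁸ = 34.52323rem
Difference: 34.52323 − 8.93805 = 25.58518rem

25.585rem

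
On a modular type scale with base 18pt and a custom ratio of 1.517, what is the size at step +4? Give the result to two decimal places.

95.33pt

18.0 × 1.517⁴ = 18.0 × 5.29593 ≈ 95.33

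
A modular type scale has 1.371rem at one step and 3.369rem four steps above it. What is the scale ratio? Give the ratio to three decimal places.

1.252

r⁴ = 3.369 / 1.371, so r = (3.369/1.371)^(1/4).
r = 2.4573^(1/4) ≈ 1.2520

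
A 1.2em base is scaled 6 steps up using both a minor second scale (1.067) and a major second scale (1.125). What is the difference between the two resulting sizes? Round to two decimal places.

Minor second: 1.2 × 1.067⁶ = 1.7708em
Major second: 1.2 × 1.125⁶ = 2.4327em
Difference: 2.4327 − 1.7708 = 0.6619em

0.66em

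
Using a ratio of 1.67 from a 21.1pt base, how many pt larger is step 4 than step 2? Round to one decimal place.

105.3pt

Step 2: 21.1 × 1.67² = 58.846pt
Step 4: 21.1 × 1.67⁴ = 164.115pt
Difference: 164.115 − 58.846 = 105.269pt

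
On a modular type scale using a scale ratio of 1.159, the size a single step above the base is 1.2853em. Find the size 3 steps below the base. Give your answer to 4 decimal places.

0.7123em

1.2853 ÷ 1.159⁴ = 1.2853 ÷ 1.80440 ≈ 0.7123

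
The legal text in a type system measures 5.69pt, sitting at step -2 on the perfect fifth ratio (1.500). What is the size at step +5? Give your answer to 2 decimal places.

97.22pt

The gap is 5 − (-2) = 7 steps, so the factor is 1.500^7.
5.69 × 1.500⁷ = 5.69 × 17.08594 ≈ 97.219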